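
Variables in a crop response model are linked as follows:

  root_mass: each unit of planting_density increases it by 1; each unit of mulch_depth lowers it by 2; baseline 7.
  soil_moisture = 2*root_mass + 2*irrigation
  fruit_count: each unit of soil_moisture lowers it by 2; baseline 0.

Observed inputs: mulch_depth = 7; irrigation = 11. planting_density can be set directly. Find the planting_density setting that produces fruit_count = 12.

Substituting into the root_mass equation gives root_mass = planting_density - 7.
So soil_moisture = 2*planting_density + 8.
Substituting into the fruit_count equation gives fruit_count = -4*planting_density - 16.
Solve -4*planting_density - 16 = 12: planting_density = (12 + 16) / -4 = -7.

planting_density = -7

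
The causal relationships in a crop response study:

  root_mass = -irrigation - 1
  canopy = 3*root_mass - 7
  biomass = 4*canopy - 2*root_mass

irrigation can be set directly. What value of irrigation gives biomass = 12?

irrigation = -5

Substituting into the canopy equation gives canopy = -3*irrigation - 10.
This gives biomass = -10*irrigation - 38.
Solve -10*irrigation - 38 = 12: irrigation = (12 + 38) / -10 = -5.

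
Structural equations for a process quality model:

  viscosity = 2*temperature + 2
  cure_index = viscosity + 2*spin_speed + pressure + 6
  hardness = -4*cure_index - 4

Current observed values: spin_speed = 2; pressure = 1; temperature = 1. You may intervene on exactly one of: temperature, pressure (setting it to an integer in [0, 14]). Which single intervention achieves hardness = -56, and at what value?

set temperature = 0

Intervening on temperature: with other inputs at their observed values, hardness = -8*temperature - 56. Solving for -56 gives temperature = 0, within [0, 14].
Intervening on pressure: hardness = -4*pressure - 60. Reaching -56 requires pressure = -1, outside [0, 14].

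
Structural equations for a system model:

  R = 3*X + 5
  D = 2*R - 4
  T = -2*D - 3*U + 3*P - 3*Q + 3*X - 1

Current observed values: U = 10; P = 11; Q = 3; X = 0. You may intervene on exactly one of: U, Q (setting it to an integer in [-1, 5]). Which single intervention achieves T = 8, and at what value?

Intervening on U: with other inputs at their observed values, T = -3*U + 11. Solving for 8 gives U = 1, within [-1, 5].
Intervening on Q: T = -3*Q - 10. Reaching 8 requires Q = -6, outside [-1, 5].

set U = 1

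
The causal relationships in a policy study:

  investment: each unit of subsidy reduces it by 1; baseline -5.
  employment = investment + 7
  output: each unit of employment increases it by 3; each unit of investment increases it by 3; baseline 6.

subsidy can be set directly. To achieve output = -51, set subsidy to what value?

Substituting into the employment equation gives employment = -subsidy + 2.
So output = -6*subsidy - 3.
Solve -6*subsidy - 3 = -51: subsidy = (-51 + 3) / -6 = 8.

subsidy = 8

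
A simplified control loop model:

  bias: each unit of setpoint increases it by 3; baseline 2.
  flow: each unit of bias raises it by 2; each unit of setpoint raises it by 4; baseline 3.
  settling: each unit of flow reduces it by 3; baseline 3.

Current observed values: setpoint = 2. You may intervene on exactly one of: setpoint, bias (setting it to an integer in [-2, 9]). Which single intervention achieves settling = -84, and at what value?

Intervening on setpoint: settling = -30*setpoint - 18. Reaching -84 requires setpoint = 11/5, not an integer.
Intervening on bias: with other inputs at their observed values, settling = -6*bias - 30. Solving for -84 gives bias = 9, within [-2, 9].

set bias = 9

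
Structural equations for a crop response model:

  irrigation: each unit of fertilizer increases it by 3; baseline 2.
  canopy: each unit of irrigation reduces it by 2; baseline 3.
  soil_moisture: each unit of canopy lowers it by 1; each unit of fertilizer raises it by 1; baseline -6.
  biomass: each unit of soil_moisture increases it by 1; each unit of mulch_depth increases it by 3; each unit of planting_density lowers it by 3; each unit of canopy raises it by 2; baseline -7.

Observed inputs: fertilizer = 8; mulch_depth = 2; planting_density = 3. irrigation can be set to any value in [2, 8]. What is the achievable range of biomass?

-21 to -9

Intervening on irrigation fixes its value directly, overriding its dependence on fertilizer.
Substituting into the soil_moisture equation gives soil_moisture = 2*irrigation - 1.
This gives biomass = -2*irrigation - 5.
Linear in irrigation, so extremes are at the endpoints: irrigation = 2 gives biomass = -9; irrigation = 8 gives biomass = -21.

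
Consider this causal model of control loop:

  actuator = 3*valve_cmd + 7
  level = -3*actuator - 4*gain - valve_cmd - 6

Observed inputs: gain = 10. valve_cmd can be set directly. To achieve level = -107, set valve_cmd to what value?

valve_cmd = 4

Substituting into the level equation gives level = -10*valve_cmd - 67.
Solve -10*valve_cmd - 67 = -107: valve_cmd = (-107 + 67) / -10 = 4.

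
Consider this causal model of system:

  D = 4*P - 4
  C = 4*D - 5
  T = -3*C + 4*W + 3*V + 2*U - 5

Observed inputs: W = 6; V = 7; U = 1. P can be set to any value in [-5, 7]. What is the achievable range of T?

-231 to 345

Substituting into the C equation gives C = 16*P - 21.
Substituting into the T equation gives T = -48*P + 105.
Linear in P, so extremes are at the endpoints: P = -5 gives T = 345; P = 7 gives T = -231.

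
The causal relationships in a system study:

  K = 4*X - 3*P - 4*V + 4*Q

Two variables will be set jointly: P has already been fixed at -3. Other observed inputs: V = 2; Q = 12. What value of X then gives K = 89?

With P held at -3:
Substituting into the K equation gives K = 4*X + 49.
Solve 4*X + 49 = 89: X = (89 - 49) / 4 = 10.

X = 10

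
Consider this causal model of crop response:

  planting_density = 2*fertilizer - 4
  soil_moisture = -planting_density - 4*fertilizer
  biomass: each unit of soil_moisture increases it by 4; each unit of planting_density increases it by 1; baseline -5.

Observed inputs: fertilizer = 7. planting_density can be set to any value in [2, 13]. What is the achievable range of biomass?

Intervening on planting_density fixes its value directly, overriding its dependence on fertilizer.
Substituting into the soil_moisture equation gives soil_moisture = -planting_density - 28.
This gives biomass = -3*planting_density - 117.
Linear in planting_density, so extremes are at the endpoints: planting_density = 2 gives biomass = -123; planting_density = 13 gives biomass = -156.

-156 to -123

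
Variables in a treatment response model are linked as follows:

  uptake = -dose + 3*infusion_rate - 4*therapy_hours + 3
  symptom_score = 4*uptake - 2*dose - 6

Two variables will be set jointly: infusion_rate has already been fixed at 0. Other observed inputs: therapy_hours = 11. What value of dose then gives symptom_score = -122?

dose = -8

With infusion_rate held at 0:
Substituting into the uptake equation gives uptake = -dose - 41.
Substituting into the symptom_score equation gives symptom_score = -6*dose - 170.
Solve -6*dose - 170 = -122: dose = (-122 + 170) / -6 = -8.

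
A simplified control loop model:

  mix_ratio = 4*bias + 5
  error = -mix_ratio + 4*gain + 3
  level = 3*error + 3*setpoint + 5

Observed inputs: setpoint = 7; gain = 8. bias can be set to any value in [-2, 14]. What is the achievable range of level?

-52 to 140

Substituting into the error equation gives error = -4*bias + 30.
Substituting into the level equation gives level = -12*bias + 116.
Linear in bias, so extremes are at the endpoints: bias = -2 gives level = 140; bias = 14 gives level = -52.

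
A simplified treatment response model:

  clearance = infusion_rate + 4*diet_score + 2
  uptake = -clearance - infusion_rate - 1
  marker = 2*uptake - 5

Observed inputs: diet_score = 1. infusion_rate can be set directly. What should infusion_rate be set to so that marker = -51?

infusion_rate = 8

Substituting into the clearance equation gives clearance = infusion_rate + 6.
Substituting into the uptake equation gives uptake = -2*infusion_rate - 7.
marker becomes -4*infusion_rate - 19.
Solve -4*infusion_rate - 19 = -51: infusion_rate = (-51 + 19) / -4 = 8.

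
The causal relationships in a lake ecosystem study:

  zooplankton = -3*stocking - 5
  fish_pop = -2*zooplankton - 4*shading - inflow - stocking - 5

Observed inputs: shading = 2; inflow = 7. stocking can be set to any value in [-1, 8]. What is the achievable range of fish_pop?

Substituting into the fish_pop equation gives fish_pop = 5*stocking - 10.
Linear in stocking, so extremes are at the endpoints: stocking = -1 gives fish_pop = -15; stocking = 8 gives fish_pop = 30.

-15 to 30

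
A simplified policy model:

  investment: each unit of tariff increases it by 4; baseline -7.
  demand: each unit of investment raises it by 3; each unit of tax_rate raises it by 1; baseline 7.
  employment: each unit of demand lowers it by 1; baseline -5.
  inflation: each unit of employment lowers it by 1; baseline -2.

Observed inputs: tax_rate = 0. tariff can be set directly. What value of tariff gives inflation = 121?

Substituting into the demand equation gives demand = 12*tariff - 14.
Substituting into the employment equation gives employment = -12*tariff + 9.
inflation becomes 12*tariff - 11.
Solve 12*tariff - 11 = 121: tariff = (121 + 11) / 12 = 11.

tariff = 11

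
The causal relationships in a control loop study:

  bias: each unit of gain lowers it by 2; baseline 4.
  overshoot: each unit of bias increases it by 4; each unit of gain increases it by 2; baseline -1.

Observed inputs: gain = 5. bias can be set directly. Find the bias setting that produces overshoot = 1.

Intervening on bias fixes its value directly, overriding its dependence on gain.
Substituting into the overshoot equation gives overshoot = 4*bias + 9.
Solve 4*bias + 9 = 1: bias = (1 - 9) / 4 = -2.

bias = -2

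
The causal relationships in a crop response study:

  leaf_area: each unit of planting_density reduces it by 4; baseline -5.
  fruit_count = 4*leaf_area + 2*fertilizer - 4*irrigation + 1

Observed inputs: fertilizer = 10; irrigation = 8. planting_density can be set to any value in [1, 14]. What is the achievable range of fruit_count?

Substituting into the fruit_count equation gives fruit_count = -16*planting_density - 31.
Linear in planting_density, so extremes are at the endpoints: planting_density = 1 gives fruit_count = -47; planting_density = 14 gives fruit_count = -255.

-255 to -47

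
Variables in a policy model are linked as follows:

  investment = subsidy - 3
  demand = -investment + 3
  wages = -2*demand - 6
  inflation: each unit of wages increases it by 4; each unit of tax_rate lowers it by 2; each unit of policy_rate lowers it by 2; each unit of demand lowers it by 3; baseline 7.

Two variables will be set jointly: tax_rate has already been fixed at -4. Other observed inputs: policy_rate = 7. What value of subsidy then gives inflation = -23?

subsidy = 6

With tax_rate held at -4:
Substituting into the demand equation gives demand = -subsidy + 6.
Substituting into the wages equation gives wages = 2*subsidy - 18.
inflation becomes 11*subsidy - 89.
Solve 11*subsidy - 89 = -23: subsidy = (-23 + 89) / 11 = 6.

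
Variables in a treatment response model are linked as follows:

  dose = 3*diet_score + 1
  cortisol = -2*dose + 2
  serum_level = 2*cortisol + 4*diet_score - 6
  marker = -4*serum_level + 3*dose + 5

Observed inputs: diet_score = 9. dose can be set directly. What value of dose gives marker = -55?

dose = 4

Intervening on dose fixes its value directly, overriding its dependence on diet_score.
Substituting into the serum_level equation gives serum_level = -4*dose + 34.
This gives marker = 19*dose - 131.
Solve 19*dose - 131 = -55: dose = (-55 + 131) / 19 = 4.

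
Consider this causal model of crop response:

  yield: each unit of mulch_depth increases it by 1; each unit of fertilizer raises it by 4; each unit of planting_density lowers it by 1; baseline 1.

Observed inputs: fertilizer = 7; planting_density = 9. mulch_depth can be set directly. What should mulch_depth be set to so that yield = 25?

mulch_depth = 5

Substituting into the yield equation gives yield = mulch_depth + 20.
Solve mulch_depth + 20 = 25: mulch_depth = (25 - 20) / 1 = 5.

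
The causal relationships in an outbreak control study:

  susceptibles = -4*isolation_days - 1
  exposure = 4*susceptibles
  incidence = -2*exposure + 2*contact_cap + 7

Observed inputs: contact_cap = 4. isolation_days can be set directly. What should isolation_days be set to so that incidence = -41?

Substituting into the exposure equation gives exposure = -16*isolation_days - 4.
incidence becomes 32*isolation_days + 23.
Solve 32*isolation_days + 23 = -41: isolation_days = (-41 - 23) / 32 = -2.

isolation_days = -2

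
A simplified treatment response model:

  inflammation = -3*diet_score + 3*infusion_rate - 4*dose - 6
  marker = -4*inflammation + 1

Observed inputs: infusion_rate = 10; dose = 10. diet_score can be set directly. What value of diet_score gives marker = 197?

Substituting into the inflammation equation gives inflammation = -3*diet_score - 16.
This gives marker = 12*diet_score + 65.
Solve 12*diet_score + 65 = 197: diet_score = (197 - 65) / 12 = 11.

diet_score = 11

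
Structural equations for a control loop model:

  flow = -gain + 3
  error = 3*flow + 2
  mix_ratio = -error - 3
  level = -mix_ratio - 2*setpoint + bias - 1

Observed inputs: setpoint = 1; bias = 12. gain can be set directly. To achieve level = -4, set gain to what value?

Substituting into the error equation gives error = -3*gain + 11.
Substituting into the mix_ratio equation gives mix_ratio = 3*gain - 14.
Substituting into the level equation gives level = -3*gain + 23.
Solve -3*gain + 23 = -4: gain = (-4 - 23) / -3 = 9.

gain = 9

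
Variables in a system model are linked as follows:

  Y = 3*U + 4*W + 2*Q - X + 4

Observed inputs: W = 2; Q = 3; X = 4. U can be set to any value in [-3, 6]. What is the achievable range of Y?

Substituting into the Y equation gives Y = 3*U + 14.
Linear in U, so extremes are at the endpoints: U = -3 gives Y = 5; U = 6 gives Y = 32.

5 to 32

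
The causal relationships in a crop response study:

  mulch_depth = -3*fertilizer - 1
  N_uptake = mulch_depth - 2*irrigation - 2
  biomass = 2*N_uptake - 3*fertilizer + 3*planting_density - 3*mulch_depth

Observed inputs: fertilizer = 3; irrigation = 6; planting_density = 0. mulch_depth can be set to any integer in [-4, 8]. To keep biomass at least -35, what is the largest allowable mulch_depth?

Intervening on mulch_depth fixes its value directly, overriding its dependence on fertilizer.
Substituting into the N_uptake equation gives N_uptake = mulch_depth - 14.
Substituting into the biomass equation gives biomass = -mulch_depth - 37.
Require -mulch_depth - 37 ≥ -35, so mulch_depth ≤ -2.
The largest integer in [-4, 8] satisfying this is -2.

mulch_depth = -2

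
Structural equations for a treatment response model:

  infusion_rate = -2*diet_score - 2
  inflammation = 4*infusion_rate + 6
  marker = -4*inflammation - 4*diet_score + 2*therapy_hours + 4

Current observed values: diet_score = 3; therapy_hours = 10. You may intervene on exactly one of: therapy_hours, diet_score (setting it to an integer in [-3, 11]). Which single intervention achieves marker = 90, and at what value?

set therapy_hours = -3

Intervening on therapy_hours: with other inputs at their observed values, marker = 2*therapy_hours + 96. Solving for 90 gives therapy_hours = -3, within [-3, 11].
Intervening on diet_score: marker = 28*diet_score + 32. Reaching 90 requires diet_score = 29/14, not an integer.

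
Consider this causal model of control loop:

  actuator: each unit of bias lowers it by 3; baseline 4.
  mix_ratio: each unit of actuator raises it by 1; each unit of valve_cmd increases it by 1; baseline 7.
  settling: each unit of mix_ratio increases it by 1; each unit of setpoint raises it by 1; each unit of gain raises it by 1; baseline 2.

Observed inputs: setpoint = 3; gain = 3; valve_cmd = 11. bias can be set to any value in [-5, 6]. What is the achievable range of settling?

12 to 45

Substituting into the mix_ratio equation gives mix_ratio = -3*bias + 22.
Substituting into the settling equation gives settling = -3*bias + 30.
Linear in bias, so extremes are at the endpoints: bias = -5 gives settling = 45; bias = 6 gives settling = 12.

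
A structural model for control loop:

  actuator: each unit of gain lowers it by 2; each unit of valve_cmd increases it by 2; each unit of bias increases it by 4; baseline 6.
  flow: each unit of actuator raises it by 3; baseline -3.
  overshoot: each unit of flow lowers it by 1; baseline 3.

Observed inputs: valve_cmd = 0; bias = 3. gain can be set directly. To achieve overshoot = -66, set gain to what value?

Substituting into the actuator equation gives actuator = -2*gain + 18.
Substituting into the flow equation gives flow = -6*gain + 51.
This gives overshoot = 6*gain - 48.
Solve 6*gain - 48 = -66: gain = (-66 + 48) / 6 = -3.

gain = -3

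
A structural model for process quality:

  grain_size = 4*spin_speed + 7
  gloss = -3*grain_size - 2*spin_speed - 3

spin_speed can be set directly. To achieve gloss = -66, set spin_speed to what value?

spin_speed = 3

Substituting into the gloss equation gives gloss = -14*spin_speed - 24.
Solve -14*spin_speed - 24 = -66: spin_speed = (-66 + 24) / -14 = 3.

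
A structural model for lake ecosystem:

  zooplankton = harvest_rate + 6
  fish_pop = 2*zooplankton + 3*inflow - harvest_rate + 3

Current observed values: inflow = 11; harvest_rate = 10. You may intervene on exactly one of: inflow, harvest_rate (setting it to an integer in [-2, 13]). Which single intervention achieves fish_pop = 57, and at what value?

set harvest_rate = 9

Intervening on inflow: fish_pop = 3*inflow + 25. Reaching 57 requires inflow = 32/3, not an integer.
Intervening on harvest_rate: with other inputs at their observed values, fish_pop = harvest_rate + 48. Solving for 57 gives harvest_rate = 9, within [-2, 13].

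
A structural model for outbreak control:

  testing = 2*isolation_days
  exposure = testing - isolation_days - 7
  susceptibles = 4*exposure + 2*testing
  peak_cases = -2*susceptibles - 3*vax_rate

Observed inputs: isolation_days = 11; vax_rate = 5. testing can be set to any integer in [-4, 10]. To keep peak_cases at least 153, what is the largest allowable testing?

testing = -2

Intervening on testing fixes its value directly, overriding its dependence on isolation_days.
Substituting into the exposure equation gives exposure = testing - 18.
Substituting into the susceptibles equation gives susceptibles = 6*testing - 72.
This gives peak_cases = -12*testing + 129.
Require -12*testing + 129 ≥ 153, so testing ≤ -2.
The largest integer in [-4, 10] satisfying this is -2.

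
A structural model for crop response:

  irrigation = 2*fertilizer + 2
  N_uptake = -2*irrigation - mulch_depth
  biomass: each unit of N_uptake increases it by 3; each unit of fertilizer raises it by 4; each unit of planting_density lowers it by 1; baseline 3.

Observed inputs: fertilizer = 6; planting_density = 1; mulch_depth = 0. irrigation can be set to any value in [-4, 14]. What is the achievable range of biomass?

Intervening on irrigation fixes its value directly, overriding its dependence on fertilizer.
Substituting into the N_uptake equation gives N_uptake = -2*irrigation.
biomass becomes -6*irrigation + 26.
Linear in irrigation, so extremes are at the endpoints: irrigation = -4 gives biomass = 50; irrigation = 14 gives biomass = -58.

-58 to 50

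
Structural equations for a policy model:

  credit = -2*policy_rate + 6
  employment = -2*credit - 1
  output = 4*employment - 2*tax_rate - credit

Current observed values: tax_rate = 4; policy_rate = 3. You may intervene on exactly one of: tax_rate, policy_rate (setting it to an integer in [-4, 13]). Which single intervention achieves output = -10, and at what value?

set tax_rate = 3

Intervening on tax_rate: with other inputs at their observed values, output = -2*tax_rate - 4. Solving for -10 gives tax_rate = 3, within [-4, 13].
Intervening on policy_rate: output = 18*policy_rate - 66. Reaching -10 requires policy_rate = 28/9, not an integer.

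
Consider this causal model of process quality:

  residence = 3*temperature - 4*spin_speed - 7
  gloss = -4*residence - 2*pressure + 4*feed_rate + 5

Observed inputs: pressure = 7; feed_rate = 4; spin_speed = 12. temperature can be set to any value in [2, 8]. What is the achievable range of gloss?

Substituting into the residence equation gives residence = 3*temperature - 55.
Substituting into the gloss equation gives gloss = -12*temperature + 227.
Linear in temperature, so extremes are at the endpoints: temperature = 2 gives gloss = 203; temperature = 8 gives gloss = 131.

131 to 203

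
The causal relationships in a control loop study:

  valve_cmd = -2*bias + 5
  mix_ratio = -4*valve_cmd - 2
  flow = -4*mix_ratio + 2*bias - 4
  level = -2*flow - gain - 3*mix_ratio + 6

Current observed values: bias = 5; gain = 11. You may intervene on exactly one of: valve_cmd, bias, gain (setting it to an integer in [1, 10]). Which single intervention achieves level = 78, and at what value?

set gain = 6

Intervening on valve_cmd: level = -20*valve_cmd - 27. Reaching 78 requires valve_cmd = -21/4, not an integer.
Intervening on bias: level = 36*bias - 107. Reaching 78 requires bias = 185/36, not an integer.
Intervening on gain: with other inputs at their observed values, level = -gain + 84. Solving for 78 gives gain = 6, within [1, 10].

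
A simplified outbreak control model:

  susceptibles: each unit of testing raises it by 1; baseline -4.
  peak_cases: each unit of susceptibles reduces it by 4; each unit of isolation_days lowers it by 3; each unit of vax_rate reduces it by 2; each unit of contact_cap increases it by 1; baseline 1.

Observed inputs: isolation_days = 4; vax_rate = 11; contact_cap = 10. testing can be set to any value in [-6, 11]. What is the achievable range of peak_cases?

-51 to 17

Substituting into the peak_cases equation gives peak_cases = -4*testing - 7.
Linear in testing, so extremes are at the endpoints: testing = -6 gives peak_cases = 17; testing = 11 gives peak_cases = -51.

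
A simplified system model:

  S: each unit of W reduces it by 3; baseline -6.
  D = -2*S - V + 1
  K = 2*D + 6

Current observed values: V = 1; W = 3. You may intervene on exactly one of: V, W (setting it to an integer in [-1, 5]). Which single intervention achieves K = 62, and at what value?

Intervening on V: with other inputs at their observed values, K = -2*V + 68. Solving for 62 gives V = 3, within [-1, 5].
Intervening on W: K = 12*W + 30. Reaching 62 requires W = 8/3, not an integer.

set V = 3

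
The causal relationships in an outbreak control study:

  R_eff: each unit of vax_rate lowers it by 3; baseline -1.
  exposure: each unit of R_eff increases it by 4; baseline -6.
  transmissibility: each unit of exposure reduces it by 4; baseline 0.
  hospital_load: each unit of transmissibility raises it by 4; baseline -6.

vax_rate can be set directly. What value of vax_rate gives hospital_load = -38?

Substituting into the exposure equation gives exposure = -12*vax_rate - 10.
Substituting into the transmissibility equation gives transmissibility = 48*vax_rate + 40.
So hospital_load = 192*vax_rate + 154.
Solve 192*vax_rate + 154 = -38: vax_rate = (-38 - 154) / 192 = -1.

vax_rate = -1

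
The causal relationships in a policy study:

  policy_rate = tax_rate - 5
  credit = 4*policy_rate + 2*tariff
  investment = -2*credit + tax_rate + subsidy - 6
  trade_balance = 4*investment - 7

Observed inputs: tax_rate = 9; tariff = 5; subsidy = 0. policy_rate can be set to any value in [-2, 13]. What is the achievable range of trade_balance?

Intervening on policy_rate fixes its value directly, overriding its dependence on tax_rate.
Substituting into the credit equation gives credit = 4*policy_rate + 10.
Substituting into the investment equation gives investment = -8*policy_rate - 17.
This gives trade_balance = -32*policy_rate - 75.
Linear in policy_rate, so extremes are at the endpoints: policy_rate = -2 gives trade_balance = -11; policy_rate = 13 gives trade_balance = -491.

-491 to -11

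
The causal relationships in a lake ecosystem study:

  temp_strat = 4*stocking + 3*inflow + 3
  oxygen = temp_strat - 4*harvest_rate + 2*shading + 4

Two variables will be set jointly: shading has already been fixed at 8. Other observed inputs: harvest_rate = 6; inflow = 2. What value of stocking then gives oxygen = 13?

stocking = 2

With shading held at 8:
Substituting into the temp_strat equation gives temp_strat = 4*stocking + 9.
Substituting into the oxygen equation gives oxygen = 4*stocking + 5.
Solve 4*stocking + 5 = 13: stocking = (13 - 5) / 4 = 2.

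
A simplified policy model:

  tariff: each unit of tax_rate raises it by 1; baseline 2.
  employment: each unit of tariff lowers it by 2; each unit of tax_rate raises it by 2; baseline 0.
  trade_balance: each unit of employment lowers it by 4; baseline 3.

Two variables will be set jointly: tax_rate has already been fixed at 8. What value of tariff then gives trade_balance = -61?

With tax_rate held at 8:
Intervening on tariff fixes its value directly, overriding its dependence on tax_rate.
Substituting into the employment equation gives employment = -2*tariff + 16.
Substituting into the trade_balance equation gives trade_balance = 8*tariff - 61.
Solve 8*tariff - 61 = -61: tariff = (-61 + 61) / 8 = 0.

tariff = 0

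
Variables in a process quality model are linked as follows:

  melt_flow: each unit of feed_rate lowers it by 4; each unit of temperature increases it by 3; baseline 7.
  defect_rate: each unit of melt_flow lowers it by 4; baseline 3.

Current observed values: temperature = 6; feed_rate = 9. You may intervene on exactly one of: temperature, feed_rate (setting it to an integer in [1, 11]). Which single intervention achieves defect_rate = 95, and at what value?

Intervening on temperature: with other inputs at their observed values, defect_rate = -12*temperature + 119. Solving for 95 gives temperature = 2, within [1, 11].
Intervening on feed_rate: defect_rate = 16*feed_rate - 97. Reaching 95 requires feed_rate = 12, outside [1, 11].

set temperature = 2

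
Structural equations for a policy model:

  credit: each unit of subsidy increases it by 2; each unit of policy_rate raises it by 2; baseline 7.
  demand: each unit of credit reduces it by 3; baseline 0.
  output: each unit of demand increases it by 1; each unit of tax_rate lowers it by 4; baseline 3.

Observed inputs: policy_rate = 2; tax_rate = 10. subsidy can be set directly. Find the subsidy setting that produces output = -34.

subsidy = -6

Substituting into the credit equation gives credit = 2*subsidy + 11.
This gives demand = -6*subsidy - 33.
Substituting into the output equation gives output = -6*subsidy - 70.
Solve -6*subsidy - 70 = -34: subsidy = (-34 + 70) / -6 = -6.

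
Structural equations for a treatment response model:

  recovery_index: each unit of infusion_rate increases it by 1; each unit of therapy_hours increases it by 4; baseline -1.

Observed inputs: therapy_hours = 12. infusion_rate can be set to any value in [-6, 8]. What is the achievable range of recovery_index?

Substituting into the recovery_index equation gives recovery_index = infusion_rate + 47.
Linear in infusion_rate, so extremes are at the endpoints: infusion_rate = -6 gives recovery_index = 41; infusion_rate = 8 gives recovery_index = 55.

41 to 55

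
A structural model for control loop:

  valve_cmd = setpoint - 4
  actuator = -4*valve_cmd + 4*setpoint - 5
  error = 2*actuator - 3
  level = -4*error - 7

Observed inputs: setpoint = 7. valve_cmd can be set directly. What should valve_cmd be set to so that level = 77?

Intervening on valve_cmd fixes its value directly, overriding its dependence on setpoint.
Substituting into the actuator equation gives actuator = -4*valve_cmd + 23.
error becomes -8*valve_cmd + 43.
This gives level = 32*valve_cmd - 179.
Solve 32*valve_cmd - 179 = 77: valve_cmd = (77 + 179) / 32 = 8.

valve_cmd = 8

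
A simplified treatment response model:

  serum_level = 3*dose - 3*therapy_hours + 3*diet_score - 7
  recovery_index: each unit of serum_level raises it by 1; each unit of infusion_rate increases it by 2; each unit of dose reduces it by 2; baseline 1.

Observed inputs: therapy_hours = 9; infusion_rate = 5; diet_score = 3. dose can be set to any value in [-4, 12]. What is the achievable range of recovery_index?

-18 to -2

Substituting into the serum_level equation gives serum_level = 3*dose - 25.
So recovery_index = dose - 14.
Linear in dose, so extremes are at the endpoints: dose = -4 gives recovery_index = -18; dose = 12 gives recovery_index = -2.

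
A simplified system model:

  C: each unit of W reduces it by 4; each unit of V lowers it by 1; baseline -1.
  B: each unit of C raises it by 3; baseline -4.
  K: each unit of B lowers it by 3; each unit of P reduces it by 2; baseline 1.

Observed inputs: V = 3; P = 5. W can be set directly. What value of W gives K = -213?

W = -7

Substituting into the C equation gives C = -4*W - 4.
B becomes -12*W - 16.
This gives K = 36*W + 39.
Solve 36*W + 39 = -213: W = (-213 - 39) / 36 = -7.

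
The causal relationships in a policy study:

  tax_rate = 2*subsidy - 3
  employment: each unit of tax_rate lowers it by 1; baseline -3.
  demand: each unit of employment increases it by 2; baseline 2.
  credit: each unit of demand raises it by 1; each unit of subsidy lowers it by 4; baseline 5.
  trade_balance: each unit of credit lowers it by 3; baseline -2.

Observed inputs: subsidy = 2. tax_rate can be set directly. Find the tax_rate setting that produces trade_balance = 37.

Intervening on tax_rate fixes its value directly, overriding its dependence on subsidy.
Substituting into the demand equation gives demand = -2*tax_rate - 4.
Substituting into the credit equation gives credit = -2*tax_rate - 7.
This gives trade_balance = 6*tax_rate + 19.
Solve 6*tax_rate + 19 = 37: tax_rate = (37 - 19) / 6 = 3.

tax_rate = 3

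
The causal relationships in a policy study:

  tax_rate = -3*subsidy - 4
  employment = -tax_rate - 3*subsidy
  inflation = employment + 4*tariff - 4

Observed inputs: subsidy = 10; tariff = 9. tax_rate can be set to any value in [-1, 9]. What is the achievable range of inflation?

Intervening on tax_rate fixes its value directly, overriding its dependence on subsidy.
Substituting into the employment equation gives employment = -tax_rate - 30.
inflation becomes -tax_rate + 2.
Linear in tax_rate, so extremes are at the endpoints: tax_rate = -1 gives inflation = 3; tax_rate = 9 gives inflation = -7.

-7 to 3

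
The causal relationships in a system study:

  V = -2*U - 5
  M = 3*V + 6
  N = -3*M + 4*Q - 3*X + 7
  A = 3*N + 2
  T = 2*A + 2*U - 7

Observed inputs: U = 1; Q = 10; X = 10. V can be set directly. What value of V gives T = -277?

V = 5

Intervening on V fixes its value directly, overriding its dependence on U.
Substituting into the N equation gives N = -9*V - 1.
A becomes -27*V - 1.
Substituting into the T equation gives T = -54*V - 7.
Solve -54*V - 7 = -277: V = (-277 + 7) / -54 = 5.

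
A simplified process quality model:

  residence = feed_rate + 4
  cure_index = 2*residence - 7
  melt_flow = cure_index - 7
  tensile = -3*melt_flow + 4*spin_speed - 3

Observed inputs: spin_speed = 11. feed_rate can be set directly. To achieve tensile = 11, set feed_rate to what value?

feed_rate = 8

Substituting into the cure_index equation gives cure_index = 2*feed_rate + 1.
Substituting into the melt_flow equation gives melt_flow = 2*feed_rate - 6.
Substituting into the tensile equation gives tensile = -6*feed_rate + 59.
Solve -6*feed_rate + 59 = 11: feed_rate = (11 - 59) / -6 = 8.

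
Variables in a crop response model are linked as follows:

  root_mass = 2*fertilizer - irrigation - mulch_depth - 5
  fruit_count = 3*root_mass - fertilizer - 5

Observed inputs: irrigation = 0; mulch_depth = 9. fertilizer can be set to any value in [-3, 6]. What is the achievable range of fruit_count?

-62 to -17

Substituting into the root_mass equation gives root_mass = 2*fertilizer - 14.
fruit_count becomes 5*fertilizer - 47.
Linear in fertilizer, so extremes are at the endpoints: fertilizer = -3 gives fruit_count = -62; fertilizer = 6 gives fruit_count = -17.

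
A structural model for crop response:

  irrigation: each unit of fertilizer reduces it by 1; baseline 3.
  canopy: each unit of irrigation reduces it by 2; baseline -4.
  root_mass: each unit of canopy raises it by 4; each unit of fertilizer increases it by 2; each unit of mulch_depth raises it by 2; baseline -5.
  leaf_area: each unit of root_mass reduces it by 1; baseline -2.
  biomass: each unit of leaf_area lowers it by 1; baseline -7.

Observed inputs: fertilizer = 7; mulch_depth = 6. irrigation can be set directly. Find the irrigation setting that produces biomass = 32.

Intervening on irrigation fixes its value directly, overriding its dependence on fertilizer.
Substituting into the root_mass equation gives root_mass = -8*irrigation + 5.
This gives leaf_area = 8*irrigation - 7.
So biomass = -8*irrigation.
Solve -8*irrigation = 32: irrigation = 32 / -8 = -4.

irrigation = -4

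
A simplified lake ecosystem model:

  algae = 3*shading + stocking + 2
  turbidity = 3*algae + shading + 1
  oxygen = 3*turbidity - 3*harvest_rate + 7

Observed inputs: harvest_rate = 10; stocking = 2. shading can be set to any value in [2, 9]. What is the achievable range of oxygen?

Substituting into the algae equation gives algae = 3*shading + 4.
This gives turbidity = 10*shading + 13.
oxygen becomes 30*shading + 16.
Linear in shading, so extremes are at the endpoints: shading = 2 gives oxygen = 76; shading = 9 gives oxygen = 286.

76 to 286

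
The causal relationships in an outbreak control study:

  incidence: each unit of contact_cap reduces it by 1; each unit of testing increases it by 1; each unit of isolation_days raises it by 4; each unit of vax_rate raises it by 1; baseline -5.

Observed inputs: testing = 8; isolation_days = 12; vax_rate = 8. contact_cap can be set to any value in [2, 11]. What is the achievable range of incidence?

48 to 57

Substituting into the incidence equation gives incidence = -contact_cap + 59.
Linear in contact_cap, so extremes are at the endpoints: contact_cap = 2 gives incidence = 57; contact_cap = 11 gives incidence = 48.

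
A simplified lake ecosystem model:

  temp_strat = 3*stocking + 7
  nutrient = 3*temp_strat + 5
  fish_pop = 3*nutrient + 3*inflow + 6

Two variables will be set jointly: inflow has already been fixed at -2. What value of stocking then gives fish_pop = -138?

With inflow held at -2:
Substituting into the nutrient equation gives nutrient = 9*stocking + 26.
Substituting into the fish_pop equation gives fish_pop = 27*stocking + 78.
Solve 27*stocking + 78 = -138: stocking = (-138 - 78) / 27 = -8.

stocking = -8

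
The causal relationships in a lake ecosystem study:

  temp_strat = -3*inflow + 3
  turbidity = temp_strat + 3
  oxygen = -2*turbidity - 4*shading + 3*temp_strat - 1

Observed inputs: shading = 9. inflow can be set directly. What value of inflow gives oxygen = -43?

inflow = 1

Substituting into the turbidity equation gives turbidity = -3*inflow + 6.
Substituting into the oxygen equation gives oxygen = -3*inflow - 40.
Solve -3*inflow - 40 = -43: inflow = (-43 + 40) / -3 = 1.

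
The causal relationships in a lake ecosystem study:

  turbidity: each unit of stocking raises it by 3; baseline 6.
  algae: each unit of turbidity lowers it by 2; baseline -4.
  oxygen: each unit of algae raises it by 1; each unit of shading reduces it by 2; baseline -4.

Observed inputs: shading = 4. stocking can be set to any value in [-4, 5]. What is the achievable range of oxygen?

-58 to -4

Substituting into the algae equation gives algae = -6*stocking - 16.
Substituting into the oxygen equation gives oxygen = -6*stocking - 28.
Linear in stocking, so extremes are at the endpoints: stocking = -4 gives oxygen = -4; stocking = 5 gives oxygen = -58.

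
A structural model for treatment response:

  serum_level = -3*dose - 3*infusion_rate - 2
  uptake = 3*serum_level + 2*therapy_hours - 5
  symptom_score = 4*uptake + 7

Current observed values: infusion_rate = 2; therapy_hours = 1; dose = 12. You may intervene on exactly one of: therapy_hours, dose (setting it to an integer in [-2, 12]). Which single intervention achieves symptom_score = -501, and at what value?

Intervening on therapy_hours: with other inputs at their observed values, symptom_score = 8*therapy_hours - 541. Solving for -501 gives therapy_hours = 5, within [-2, 12].
Intervening on dose: symptom_score = -36*dose - 101. Reaching -501 requires dose = 100/9, not an integer.

set therapy_hours = 5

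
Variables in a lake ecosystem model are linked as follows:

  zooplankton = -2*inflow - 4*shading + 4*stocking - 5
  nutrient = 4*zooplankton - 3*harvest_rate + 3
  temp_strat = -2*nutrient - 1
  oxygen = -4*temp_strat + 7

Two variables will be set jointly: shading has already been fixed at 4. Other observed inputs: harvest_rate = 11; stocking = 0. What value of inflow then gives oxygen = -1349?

inflow = 7

With shading held at 4:
Substituting into the zooplankton equation gives zooplankton = -2*inflow - 21.
Substituting into the nutrient equation gives nutrient = -8*inflow - 114.
Substituting into the temp_strat equation gives temp_strat = 16*inflow + 227.
This gives oxygen = -64*inflow - 901.
Solve -64*inflow - 901 = -1349: inflow = (-1349 + 901) / -64 = 7.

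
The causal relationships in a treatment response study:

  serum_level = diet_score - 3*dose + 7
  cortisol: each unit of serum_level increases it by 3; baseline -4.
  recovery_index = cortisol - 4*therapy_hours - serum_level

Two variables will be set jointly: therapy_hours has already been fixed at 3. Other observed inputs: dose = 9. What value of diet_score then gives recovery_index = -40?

diet_score = 8

With therapy_hours held at 3:
Substituting into the serum_level equation gives serum_level = diet_score - 20.
So cortisol = 3*diet_score - 64.
Substituting into the recovery_index equation gives recovery_index = 2*diet_score - 56.
Solve 2*diet_score - 56 = -40: diet_score = (-40 + 56) / 2 = 8.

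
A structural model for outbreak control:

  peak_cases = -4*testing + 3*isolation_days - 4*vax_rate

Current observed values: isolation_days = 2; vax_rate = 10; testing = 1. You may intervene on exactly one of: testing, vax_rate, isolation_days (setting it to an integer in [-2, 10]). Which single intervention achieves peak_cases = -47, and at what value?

set isolation_days = -1

Intervening on testing: peak_cases = -4*testing - 34. Reaching -47 requires testing = 13/4, not an integer.
Intervening on vax_rate: peak_cases = -4*vax_rate + 2. Reaching -47 requires vax_rate = 49/4, not an integer.
Intervening on isolation_days: with other inputs at their observed values, peak_cases = 3*isolation_days - 44. Solving for -47 gives isolation_days = -1, within [-2, 10].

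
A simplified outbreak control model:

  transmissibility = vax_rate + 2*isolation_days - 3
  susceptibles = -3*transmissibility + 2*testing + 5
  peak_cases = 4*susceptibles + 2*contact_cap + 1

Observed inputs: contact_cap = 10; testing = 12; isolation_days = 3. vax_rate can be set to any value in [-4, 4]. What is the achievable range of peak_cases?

53 to 149

Substituting into the transmissibility equation gives transmissibility = vax_rate + 3.
Substituting into the susceptibles equation gives susceptibles = -3*vax_rate + 20.
Substituting into the peak_cases equation gives peak_cases = -12*vax_rate + 101.
Linear in vax_rate, so extremes are at the endpoints: vax_rate = -4 gives peak_cases = 149; vax_rate = 4 gives peak_cases = 53.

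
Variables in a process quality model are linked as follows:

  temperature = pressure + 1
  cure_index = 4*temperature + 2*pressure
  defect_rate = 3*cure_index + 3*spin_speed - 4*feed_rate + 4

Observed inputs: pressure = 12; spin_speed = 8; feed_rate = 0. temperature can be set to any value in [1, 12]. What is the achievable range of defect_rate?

Intervening on temperature fixes its value directly, overriding its dependence on pressure.
Substituting into the cure_index equation gives cure_index = 4*temperature + 24.
Substituting into the defect_rate equation gives defect_rate = 12*temperature + 100.
Linear in temperature, so extremes are at the endpoints: temperature = 1 gives defect_rate = 112; temperature = 12 gives defect_rate = 244.

112 to 244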